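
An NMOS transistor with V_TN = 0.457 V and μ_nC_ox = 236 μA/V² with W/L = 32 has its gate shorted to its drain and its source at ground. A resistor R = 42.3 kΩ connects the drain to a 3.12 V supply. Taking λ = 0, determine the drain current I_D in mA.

I_D = 0.0600 mA

With gate tied to drain, V_GS = V_DS ≥ V_GS − V_TN, so the device is in saturation.
k_n = μ_nC_ox · (W/L) = 7.552 mA/V².
KCL at the drain: ½ k_n (V_GS − V_TN)² = (V_DD − V_GS)/R.
Let x = V_GS − 0.457. Then 160 x² + x − 2.663 = 0, giving x = 0.126 V (positive root), so V_GS = 0.583 V.
I_D = (V_DD − V_GS)/R = (3.12 − 0.583) / 42.3 = 0.06 mA.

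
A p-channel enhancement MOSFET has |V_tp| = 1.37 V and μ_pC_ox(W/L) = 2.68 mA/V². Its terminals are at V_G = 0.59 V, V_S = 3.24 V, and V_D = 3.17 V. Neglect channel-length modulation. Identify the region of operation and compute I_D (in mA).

V_SG = V_S − V_G = 3.24 − 0.59 = 2.65 V; V_SD = V_S − V_D = 3.24 − 3.17 = 0.07 V.
V_ov = V_SG − |V_tp| = 2.65 − 1.37 = 1.28 V.
Since V_SD = 0.07 V < V_ov = 1.28 V, the device is in the triode region.
I_D = k_p [V_ov · V_SD − ½ V_SD²] = 2.68 × [1.28 × 0.07 − 0.5 × 0.07²] = 0.234 mA.

Triode; I_D = 0.234 mA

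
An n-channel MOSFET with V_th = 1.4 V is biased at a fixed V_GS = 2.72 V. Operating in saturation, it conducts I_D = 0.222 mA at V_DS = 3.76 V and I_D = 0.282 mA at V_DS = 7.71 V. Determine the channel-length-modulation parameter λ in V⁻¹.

λ = 0.0921 V⁻¹

With V_GS fixed, I_D ∝ (1 + λ V_DS) in saturation, so I_D2/I_D1 = (1 + λ V_DS2)/(1 + λ V_DS1).
0.282/0.222 = 1.27 = (1 + 7.71 λ)/(1 + 3.76 λ).
Solving: λ (I_D1 V_DS2 − I_D2 V_DS1) = I_D2 − I_D1, so λ = (0.282 − 0.222) / (0.222 × 7.71 − 0.282 × 3.76) = 0.06 / 0.651 = 0.0921 V⁻¹.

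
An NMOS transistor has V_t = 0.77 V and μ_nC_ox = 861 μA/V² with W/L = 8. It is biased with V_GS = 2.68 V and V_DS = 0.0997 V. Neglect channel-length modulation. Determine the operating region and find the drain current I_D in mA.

k_n = μ_nC_ox · (W/L) = 6.888 mA/V².
V_ov = V_GS − V_t = 2.68 − 0.77 = 1.91 V.
Since V_DS = 0.0997 V < V_ov = 1.91 V, the device is in the triode region.
I_D = k_n [V_ov · V_DS − ½ V_DS²] = 6.888 × [1.91 × 0.0997 − 0.5 × 0.0997²] = 1.28 mA.

Triode; I_D = 1.28 mA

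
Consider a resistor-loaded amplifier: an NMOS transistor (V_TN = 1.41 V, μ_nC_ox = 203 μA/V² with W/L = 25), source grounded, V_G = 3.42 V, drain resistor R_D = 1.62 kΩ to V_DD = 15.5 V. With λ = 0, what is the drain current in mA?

I_D = 8.79 mA

V_GS = V_G = 3.42 V, so V_ov = 3.42 − 1.41 = 2.01 V.
k_n = μ_nC_ox · (W/L) = 5.075 mA/V².
Assume saturation: I_D = ½ k_n V_ov² = 0.5 × 5.075 × 2.01² = 10.3 mA, giving V_DS = V_DD − I_D R_D = 15.5 − 10.3 × 1.62 = -1.11 V.
But -1.11 V < V_ov = 2.01 V, so the device is actually in triode.
In triode I_D = k_n[V_ov V_DS − ½ V_DS²] and I_D = (V_DD − V_DS)/R_D. Equating: 4.11 V_DS² − 17.53 V_DS + 15.5 = 0, giving V_DS = 1.25 V (the root below V_ov).
I_D = (15.5 − 1.25) / 1.62 = 8.79 mA.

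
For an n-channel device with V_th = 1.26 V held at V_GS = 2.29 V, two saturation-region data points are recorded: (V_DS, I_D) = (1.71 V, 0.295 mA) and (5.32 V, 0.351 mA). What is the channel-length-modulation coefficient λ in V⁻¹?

λ = 0.0578 V⁻¹

With V_GS fixed, I_D ∝ (1 + λ V_DS) in saturation, so I_D2/I_D1 = (1 + λ V_DS2)/(1 + λ V_DS1).
0.351/0.295 = 1.19 = (1 + 5.32 λ)/(1 + 1.71 λ).
Solving: λ (I_D1 V_DS2 − I_D2 V_DS1) = I_D2 − I_D1, so λ = (0.351 − 0.295) / (0.295 × 5.32 − 0.351 × 1.71) = 0.056 / 0.969 = 0.0578 V⁻¹.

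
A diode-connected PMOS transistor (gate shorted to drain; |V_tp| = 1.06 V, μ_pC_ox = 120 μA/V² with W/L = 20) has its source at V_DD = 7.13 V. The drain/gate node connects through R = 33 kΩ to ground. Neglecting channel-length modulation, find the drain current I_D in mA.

With gate tied to drain, V_SG = V_SD ≥ V_SG − |V_tp|, so the device is in saturation.
k_p = μ_pC_ox · (W/L) = 2.4 mA/V².
KCL at the drain: ½ k_p (V_SG − |V_tp|)² = (V_DD − V_SG)/R.
Let x = V_SG − 1.06. Then 39.6 x² + x − 6.07 = 0, giving x = 0.379 V (positive root), so V_SG = 1.44 V.
I_D = (V_DD − V_SG)/R = (7.13 − 1.44) / 33 = 0.172 mA.

I_D = 0.172 mA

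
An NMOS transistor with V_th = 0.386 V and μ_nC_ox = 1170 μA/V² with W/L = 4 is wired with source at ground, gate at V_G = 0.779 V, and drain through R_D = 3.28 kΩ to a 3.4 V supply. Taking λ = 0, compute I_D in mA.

V_GS = V_G = 0.779 V, so V_ov = 0.779 − 0.386 = 0.393 V.
k_n = μ_nC_ox · (W/L) = 4.68 mA/V².
Assume saturation: I_D = ½ k_n V_ov² = 0.5 × 4.68 × 0.393² = 0.361 mA, giving V_DS = V_DD − I_D R_D = 3.4 − 0.361 × 3.28 = 2.21 V.
V_DS = 2.21 V ≥ V_ov = 0.393 V, confirming saturation.

I_D = 0.361 mA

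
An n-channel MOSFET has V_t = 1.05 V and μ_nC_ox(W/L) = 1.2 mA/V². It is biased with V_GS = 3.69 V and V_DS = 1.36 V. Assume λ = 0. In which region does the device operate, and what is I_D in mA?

Triode; I_D = 3.20 mA

V_ov = V_GS − V_t = 3.69 − 1.05 = 2.64 V.
Since V_DS = 1.36 V < V_ov = 2.64 V, the device is in the triode region.
I_D = k_n [V_ov · V_DS − ½ V_DS²] = 1.2 × [2.64 × 1.36 − 0.5 × 1.36²] = 3.2 mA.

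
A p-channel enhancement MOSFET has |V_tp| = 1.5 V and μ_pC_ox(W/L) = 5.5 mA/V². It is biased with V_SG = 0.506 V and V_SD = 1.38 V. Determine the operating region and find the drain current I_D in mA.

V_SG = 0.506 V < |V_tp| = 1.5 V, so the transistor is in cutoff.

Cutoff; I_D = 0 mA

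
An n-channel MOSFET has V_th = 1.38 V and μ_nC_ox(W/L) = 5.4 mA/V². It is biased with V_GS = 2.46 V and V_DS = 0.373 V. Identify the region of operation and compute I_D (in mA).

Triode; I_D = 1.80 mA

V_ov = V_GS − V_th = 2.46 − 1.38 = 1.08 V.
Since V_DS = 0.373 V < V_ov = 1.08 V, the device is in the triode region.
I_D = k_n [V_ov · V_DS − ½ V_DS²] = 5.4 × [1.08 × 0.373 − 0.5 × 0.373²] = 1.8 mA.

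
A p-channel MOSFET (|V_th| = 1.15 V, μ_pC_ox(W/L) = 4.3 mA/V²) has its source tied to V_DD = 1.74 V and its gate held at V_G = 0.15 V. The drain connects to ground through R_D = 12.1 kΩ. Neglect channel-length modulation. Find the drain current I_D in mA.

I_D = 0.137 mA

V_SG = V_DD − V_G = 1.74 − 0.15 = 1.59 V, so V_ov = 1.59 − 1.15 = 0.44 V.
Assume saturation: I_D = ½ k_p V_ov² = 0.5 × 4.3 × 0.44² = 0.416 mA, giving V_SD = V_DD − I_D R_D = 1.74 − 0.416 × 12.1 = -3.3 V.
But -3.3 V < V_ov = 0.44 V, so the device is actually in triode.
In triode I_D = k_p[V_ov V_SD − ½ V_SD²] and I_D = (V_DD − V_SD)/R_D. Equating: 26 V_SD² − 23.89 V_SD + 1.74 = 0, giving V_SD = 0.0797 V (the root below V_ov).
I_D = (1.74 − 0.0797) / 12.1 = 0.137 mA.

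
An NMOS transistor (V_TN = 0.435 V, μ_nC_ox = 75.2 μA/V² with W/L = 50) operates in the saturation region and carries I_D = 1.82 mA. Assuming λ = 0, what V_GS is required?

k_n = μ_nC_ox · (W/L) = 3.76 mA/V².
In saturation I_D = ½ k_n (V_GS − V_TN)², so V_GS − V_TN = √(2 I_D / k_n) = √(2 × 1.82 / 3.76) = 0.984 V.
V_GS = 0.435 + 0.984 = 1.42 V.

V_GS = 1.42 V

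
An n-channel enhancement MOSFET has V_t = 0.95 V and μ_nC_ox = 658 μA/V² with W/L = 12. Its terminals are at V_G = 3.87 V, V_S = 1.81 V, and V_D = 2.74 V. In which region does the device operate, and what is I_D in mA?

Triode; I_D = 4.74 mA

V_GS = V_G − V_S = 3.87 − 1.81 = 2.06 V; V_DS = V_D − V_S = 2.74 − 1.81 = 0.93 V.
k_n = μ_nC_ox · (W/L) = 7.896 mA/V².
V_ov = V_GS − V_t = 2.06 − 0.95 = 1.11 V.
Since V_DS = 0.93 V < V_ov = 1.11 V, the device is in the triode region.
I_D = k_n [V_ov · V_DS − ½ V_DS²] = 7.896 × [1.11 × 0.93 − 0.5 × 0.93²] = 4.74 mA.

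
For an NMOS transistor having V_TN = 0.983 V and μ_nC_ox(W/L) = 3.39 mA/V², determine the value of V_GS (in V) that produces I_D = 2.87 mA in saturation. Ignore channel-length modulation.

In saturation I_D = ½ k_n (V_GS − V_TN)², so V_GS − V_TN = √(2 I_D / k_n) = √(2 × 2.87 / 3.39) = 1.3 V.
V_GS = 0.983 + 1.3 = 2.28 V.

V_GS = 2.28 V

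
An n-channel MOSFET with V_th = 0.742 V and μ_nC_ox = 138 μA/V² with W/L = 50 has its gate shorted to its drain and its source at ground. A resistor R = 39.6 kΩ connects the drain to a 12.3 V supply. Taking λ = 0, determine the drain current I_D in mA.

With gate tied to drain, V_GS = V_DS ≥ V_GS − V_th, so the device is in saturation.
k_n = μ_nC_ox · (W/L) = 6.9 mA/V².
KCL at the drain: ½ k_n (V_GS − V_th)² = (V_DD − V_GS)/R.
Let x = V_GS − 0.742. Then 137 x² + x − 11.56 = 0, giving x = 0.287 V (positive root), so V_GS = 1.03 V.
I_D = (V_DD − V_GS)/R = (12.3 − 1.03) / 39.6 = 0.285 mA.

I_D = 0.285 mA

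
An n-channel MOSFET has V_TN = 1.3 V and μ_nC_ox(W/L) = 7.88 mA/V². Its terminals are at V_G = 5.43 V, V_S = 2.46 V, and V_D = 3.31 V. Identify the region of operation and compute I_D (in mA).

Triode; I_D = 8.34 mA

V_GS = V_G − V_S = 5.43 − 2.46 = 2.97 V; V_DS = V_D − V_S = 3.31 − 2.46 = 0.85 V.
V_ov = V_GS − V_TN = 2.97 − 1.3 = 1.67 V.
Since V_DS = 0.85 V < V_ov = 1.67 V, the device is in the triode region.
I_D = k_n [V_ov · V_DS − ½ V_DS²] = 7.88 × [1.67 × 0.85 − 0.5 × 0.85²] = 8.34 mA.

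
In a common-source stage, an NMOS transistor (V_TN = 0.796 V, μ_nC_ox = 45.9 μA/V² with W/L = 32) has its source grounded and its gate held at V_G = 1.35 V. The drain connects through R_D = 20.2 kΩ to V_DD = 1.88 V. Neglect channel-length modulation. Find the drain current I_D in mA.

I_D = 0.0871 mA

V_GS = V_G = 1.35 V, so V_ov = 1.35 − 0.796 = 0.554 V.
k_n = μ_nC_ox · (W/L) = 1.469 mA/V².
Assume saturation: I_D = ½ k_n V_ov² = 0.5 × 1.469 × 0.554² = 0.225 mA, giving V_DS = V_DD − I_D R_D = 1.88 − 0.225 × 20.2 = -2.67 V.
But -2.67 V < V_ov = 0.554 V, so the device is actually in triode.
In triode I_D = k_n[V_ov V_DS − ½ V_DS²] and I_D = (V_DD − V_DS)/R_D. Equating: 14.8 V_DS² − 17.44 V_DS + 1.88 = 0, giving V_DS = 0.12 V (the root below V_ov).
I_D = (1.88 − 0.12) / 20.2 = 0.0871 mA.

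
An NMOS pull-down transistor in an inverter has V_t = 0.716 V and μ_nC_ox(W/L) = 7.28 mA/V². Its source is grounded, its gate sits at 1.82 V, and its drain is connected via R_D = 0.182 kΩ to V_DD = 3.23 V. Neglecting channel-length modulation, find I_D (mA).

V_GS = V_G = 1.82 V, so V_ov = 1.82 − 0.716 = 1.1 V.
Assume saturation: I_D = ½ k_n V_ov² = 0.5 × 7.28 × 1.1² = 4.44 mA, giving V_DS = V_DD − I_D R_D = 3.23 − 4.44 × 0.182 = 2.42 V.
V_DS = 2.42 V ≥ V_ov = 1.1 V, confirming saturation.

I_D = 4.44 mA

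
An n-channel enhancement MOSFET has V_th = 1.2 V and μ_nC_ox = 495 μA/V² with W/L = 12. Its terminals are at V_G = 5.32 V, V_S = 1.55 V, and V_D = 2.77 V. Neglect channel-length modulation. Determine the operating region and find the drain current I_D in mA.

V_GS = V_G − V_S = 5.32 − 1.55 = 3.77 V; V_DS = V_D − V_S = 2.77 − 1.55 = 1.22 V.
k_n = μ_nC_ox · (W/L) = 5.94 mA/V².
V_ov = V_GS − V_th = 3.77 − 1.2 = 2.57 V.
Since V_DS = 1.22 V < V_ov = 2.57 V, the device is in the triode region.
I_D = k_n [V_ov · V_DS − ½ V_DS²] = 5.94 × [2.57 × 1.22 − 0.5 × 1.22²] = 14.2 mA.

Triode; I_D = 14.2 mA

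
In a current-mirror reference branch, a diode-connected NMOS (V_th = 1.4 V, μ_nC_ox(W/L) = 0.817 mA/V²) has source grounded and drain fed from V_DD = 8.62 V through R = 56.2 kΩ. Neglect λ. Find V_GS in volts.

V_GS = 1.94 V

With gate tied to drain, V_GS = V_DS ≥ V_GS − V_th, so the device is in saturation.
KCL at the drain: ½ k_n (V_GS − V_th)² = (V_DD − V_GS)/R.
Let x = V_GS − 1.4. Then 23 x² + x − 7.22 = 0, giving x = 0.539 V (positive root), so V_GS = 1.94 V.
I_D = (V_DD − V_GS)/R = (8.62 − 1.94) / 56.2 = 0.119 mA.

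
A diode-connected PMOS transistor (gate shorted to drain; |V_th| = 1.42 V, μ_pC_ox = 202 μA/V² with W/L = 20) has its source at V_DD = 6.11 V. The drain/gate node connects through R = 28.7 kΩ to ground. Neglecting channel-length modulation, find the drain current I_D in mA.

I_D = 0.154 mA

With gate tied to drain, V_SG = V_SD ≥ V_SG − |V_th|, so the device is in saturation.
k_p = μ_pC_ox · (W/L) = 4.04 mA/V².
KCL at the drain: ½ k_p (V_SG − |V_th|)² = (V_DD − V_SG)/R.
Let x = V_SG − 1.42. Then 58 x² + x − 4.69 = 0, giving x = 0.276 V (positive root), so V_SG = 1.7 V.
I_D = (V_DD − V_SG)/R = (6.11 − 1.7) / 28.7 = 0.154 mA.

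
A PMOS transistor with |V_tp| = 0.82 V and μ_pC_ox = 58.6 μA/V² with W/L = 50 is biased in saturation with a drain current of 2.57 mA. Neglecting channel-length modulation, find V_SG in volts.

k_p = μ_pC_ox · (W/L) = 2.93 mA/V².
In saturation I_D = ½ k_p (V_SG − |V_tp|)², so V_SG − |V_tp| = √(2 I_D / k_p) = √(2 × 2.57 / 2.93) = 1.32 V.
V_SG = 0.82 + 1.32 = 2.14 V.

V_SG = 2.14 V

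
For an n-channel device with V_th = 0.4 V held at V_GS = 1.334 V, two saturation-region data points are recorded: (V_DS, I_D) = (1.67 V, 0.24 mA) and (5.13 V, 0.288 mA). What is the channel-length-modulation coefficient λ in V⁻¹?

λ = 0.0640 V⁻¹

With V_GS fixed, I_D ∝ (1 + λ V_DS) in saturation, so I_D2/I_D1 = (1 + λ V_DS2)/(1 + λ V_DS1).
0.288/0.24 = 1.2 = (1 + 5.13 λ)/(1 + 1.67 λ).
Solving: λ (I_D1 V_DS2 − I_D2 V_DS1) = I_D2 − I_D1, so λ = (0.288 − 0.24) / (0.24 × 5.13 − 0.288 × 1.67) = 0.048 / 0.75 = 0.064 V⁻¹.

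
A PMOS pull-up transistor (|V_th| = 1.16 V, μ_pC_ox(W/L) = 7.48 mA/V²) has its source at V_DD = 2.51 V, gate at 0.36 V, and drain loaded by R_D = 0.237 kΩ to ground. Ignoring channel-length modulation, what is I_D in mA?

I_D = 3.67 mA

V_SG = V_DD − V_G = 2.51 − 0.36 = 2.15 V, so V_ov = 2.15 − 1.16 = 0.99 V.
Assume saturation: I_D = ½ k_p V_ov² = 0.5 × 7.48 × 0.99² = 3.67 mA, giving V_SD = V_DD − I_D R_D = 2.51 − 3.67 × 0.237 = 1.64 V.
V_SD = 1.64 V ≥ V_ov = 0.99 V, confirming saturation.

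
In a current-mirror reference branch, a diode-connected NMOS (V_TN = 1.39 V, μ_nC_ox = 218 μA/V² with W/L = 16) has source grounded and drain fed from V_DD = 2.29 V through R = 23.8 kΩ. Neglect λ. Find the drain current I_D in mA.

With gate tied to drain, V_GS = V_DS ≥ V_GS − V_TN, so the device is in saturation.
k_n = μ_nC_ox · (W/L) = 3.488 mA/V².
KCL at the drain: ½ k_n (V_GS − V_TN)² = (V_DD − V_GS)/R.
Let x = V_GS − 1.39. Then 41.5 x² + x − 0.9 = 0, giving x = 0.136 V (positive root), so V_GS = 1.53 V.
I_D = (V_DD − V_GS)/R = (2.29 − 1.53) / 23.8 = 0.0321 mA.

I_D = 0.0321 mA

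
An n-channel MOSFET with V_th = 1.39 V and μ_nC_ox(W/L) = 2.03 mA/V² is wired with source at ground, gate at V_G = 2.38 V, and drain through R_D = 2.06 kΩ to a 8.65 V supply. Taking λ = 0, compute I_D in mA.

I_D = 0.995 mA

V_GS = V_G = 2.38 V, so V_ov = 2.38 − 1.39 = 0.99 V.
Assume saturation: I_D = ½ k_n V_ov² = 0.5 × 2.03 × 0.99² = 0.995 mA, giving V_DS = V_DD − I_D R_D = 8.65 − 0.995 × 2.06 = 6.6 V.
V_DS = 6.6 V ≥ V_ov = 0.99 V, confirming saturation.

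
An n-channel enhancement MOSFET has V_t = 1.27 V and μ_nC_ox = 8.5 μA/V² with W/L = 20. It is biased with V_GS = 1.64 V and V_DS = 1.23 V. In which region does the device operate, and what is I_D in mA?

k_n = μ_nC_ox · (W/L) = 0.17 mA/V².
V_ov = V_GS − V_t = 1.64 − 1.27 = 0.37 V.
Since V_DS = 1.23 V ≥ V_ov = 0.37 V, the device is in saturation.
I_D = ½ k_n V_ov² = 0.5 × 0.17 × 0.37² = 0.0116 mA.

Saturation; I_D = 0.0116 mA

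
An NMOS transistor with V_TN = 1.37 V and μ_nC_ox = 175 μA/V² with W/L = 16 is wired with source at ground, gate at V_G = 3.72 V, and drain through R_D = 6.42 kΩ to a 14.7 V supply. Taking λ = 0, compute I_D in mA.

V_GS = V_G = 3.72 V, so V_ov = 3.72 − 1.37 = 2.35 V.
k_n = μ_nC_ox · (W/L) = 2.8 mA/V².
Assume saturation: I_D = ½ k_n V_ov² = 0.5 × 2.8 × 2.35² = 7.73 mA, giving V_DS = V_DD − I_D R_D = 14.7 − 7.73 × 6.42 = -34.9 V.
But -34.9 V < V_ov = 2.35 V, so the device is actually in triode.
In triode I_D = k_n[V_ov V_DS − ½ V_DS²] and I_D = (V_DD − V_DS)/R_D. Equating: 8.99 V_DS² − 43.24 V_DS + 14.7 = 0, giving V_DS = 0.368 V (the root below V_ov).
I_D = (14.7 − 0.368) / 6.42 = 2.23 mA.

I_D = 2.23 mA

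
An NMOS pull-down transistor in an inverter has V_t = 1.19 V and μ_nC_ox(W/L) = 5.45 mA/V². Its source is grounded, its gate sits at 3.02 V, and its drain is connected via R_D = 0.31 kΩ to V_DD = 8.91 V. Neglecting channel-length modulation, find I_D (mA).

I_D = 9.13 mA

V_GS = V_G = 3.02 V, so V_ov = 3.02 − 1.19 = 1.83 V.
Assume saturation: I_D = ½ k_n V_ov² = 0.5 × 5.45 × 1.83² = 9.13 mA, giving V_DS = V_DD − I_D R_D = 8.91 − 9.13 × 0.31 = 6.08 V.
V_DS = 6.08 V ≥ V_ov = 1.83 V, confirming saturation.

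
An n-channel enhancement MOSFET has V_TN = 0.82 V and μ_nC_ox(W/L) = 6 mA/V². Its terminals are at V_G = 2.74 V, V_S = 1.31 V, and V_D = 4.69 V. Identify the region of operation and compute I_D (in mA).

Saturation; I_D = 1.12 mA

V_GS = V_G − V_S = 2.74 − 1.31 = 1.43 V; V_DS = V_D − V_S = 4.69 − 1.31 = 3.38 V.
V_ov = V_GS − V_TN = 1.43 − 0.82 = 0.61 V.
Since V_DS = 3.38 V ≥ V_ov = 0.61 V, the device is in saturation.
I_D = ½ k_n V_ov² = 0.5 × 6 × 0.61² = 1.12 mA.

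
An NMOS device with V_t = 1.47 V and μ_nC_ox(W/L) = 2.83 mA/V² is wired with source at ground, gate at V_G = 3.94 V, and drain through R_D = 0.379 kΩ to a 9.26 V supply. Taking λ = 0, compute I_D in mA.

I_D = 8.63 mA

V_GS = V_G = 3.94 V, so V_ov = 3.94 − 1.47 = 2.47 V.
Assume saturation: I_D = ½ k_n V_ov² = 0.5 × 2.83 × 2.47² = 8.63 mA, giving V_DS = V_DD − I_D R_D = 9.26 − 8.63 × 0.379 = 5.99 V.
V_DS = 5.99 V ≥ V_ov = 2.47 V, confirming saturation.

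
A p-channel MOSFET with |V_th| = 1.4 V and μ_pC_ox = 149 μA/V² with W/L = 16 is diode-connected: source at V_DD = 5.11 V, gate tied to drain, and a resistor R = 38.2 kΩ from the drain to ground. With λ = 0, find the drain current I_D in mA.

I_D = 0.0899 mA

With gate tied to drain, V_SG = V_SD ≥ V_SG − |V_th|, so the device is in saturation.
k_p = μ_pC_ox · (W/L) = 2.384 mA/V².
KCL at the drain: ½ k_p (V_SG − |V_th|)² = (V_DD − V_SG)/R.
Let x = V_SG − 1.4. Then 45.5 x² + x − 3.71 = 0, giving x = 0.275 V (positive root), so V_SG = 1.67 V.
I_D = (V_DD − V_SG)/R = (5.11 − 1.67) / 38.2 = 0.0899 mA.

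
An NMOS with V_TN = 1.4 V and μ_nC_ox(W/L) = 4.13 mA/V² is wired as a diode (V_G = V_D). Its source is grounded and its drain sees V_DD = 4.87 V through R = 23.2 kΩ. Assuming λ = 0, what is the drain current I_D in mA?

I_D = 0.138 mA

With gate tied to drain, V_GS = V_DS ≥ V_GS − V_TN, so the device is in saturation.
KCL at the drain: ½ k_n (V_GS − V_TN)² = (V_DD − V_GS)/R.
Let x = V_GS − 1.4. Then 47.9 x² + x − 3.47 = 0, giving x = 0.259 V (positive root), so V_GS = 1.66 V.
I_D = (V_DD − V_GS)/R = (4.87 − 1.66) / 23.2 = 0.138 mA.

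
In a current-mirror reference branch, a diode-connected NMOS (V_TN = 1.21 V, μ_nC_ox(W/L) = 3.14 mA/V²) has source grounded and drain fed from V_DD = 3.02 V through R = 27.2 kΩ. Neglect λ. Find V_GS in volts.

V_GS = 1.40 V

With gate tied to drain, V_GS = V_DS ≥ V_GS − V_TN, so the device is in saturation.
KCL at the drain: ½ k_n (V_GS − V_TN)² = (V_DD − V_GS)/R.
Let x = V_GS − 1.21. Then 42.7 x² + x − 1.81 = 0, giving x = 0.194 V (positive root), so V_GS = 1.4 V.
I_D = (V_DD − V_GS)/R = (3.02 − 1.4) / 27.2 = 0.0594 mA.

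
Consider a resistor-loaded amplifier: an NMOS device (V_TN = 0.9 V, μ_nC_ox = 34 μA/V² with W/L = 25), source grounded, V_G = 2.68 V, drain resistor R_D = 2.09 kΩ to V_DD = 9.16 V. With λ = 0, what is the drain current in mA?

I_D = 1.35 mA

V_GS = V_G = 2.68 V, so V_ov = 2.68 − 0.9 = 1.78 V.
k_n = μ_nC_ox · (W/L) = 0.85 mA/V².
Assume saturation: I_D = ½ k_n V_ov² = 0.5 × 0.85 × 1.78² = 1.35 mA, giving V_DS = V_DD − I_D R_D = 9.16 − 1.35 × 2.09 = 6.35 V.
V_DS = 6.35 V ≥ V_ov = 1.78 V, confirming saturation.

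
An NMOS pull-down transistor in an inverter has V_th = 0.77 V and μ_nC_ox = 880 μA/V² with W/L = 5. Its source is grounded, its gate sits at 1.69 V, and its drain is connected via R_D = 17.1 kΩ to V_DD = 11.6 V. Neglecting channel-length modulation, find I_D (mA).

V_GS = V_G = 1.69 V, so V_ov = 1.69 − 0.77 = 0.92 V.
k_n = μ_nC_ox · (W/L) = 4.4 mA/V².
Assume saturation: I_D = ½ k_n V_ov² = 0.5 × 4.4 × 0.92² = 1.86 mA, giving V_DS = V_DD − I_D R_D = 11.6 − 1.86 × 17.1 = -20.2 V.
But -20.2 V < V_ov = 0.92 V, so the device is actually in triode.
In triode I_D = k_n[V_ov V_DS − ½ V_DS²] and I_D = (V_DD − V_DS)/R_D. Equating: 37.6 V_DS² − 70.22 V_DS + 11.6 = 0, giving V_DS = 0.183 V (the root below V_ov).
I_D = (11.6 − 0.183) / 17.1 = 0.668 mA.

I_D = 0.668 mA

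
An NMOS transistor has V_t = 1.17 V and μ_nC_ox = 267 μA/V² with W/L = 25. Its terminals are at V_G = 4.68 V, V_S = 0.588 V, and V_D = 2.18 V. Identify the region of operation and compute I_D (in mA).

V_GS = V_G − V_S = 4.68 − 0.588 = 4.09 V; V_DS = V_D − V_S = 2.18 − 0.588 = 1.59 V.
k_n = μ_nC_ox · (W/L) = 6.675 mA/V².
V_ov = V_GS − V_t = 4.09 − 1.17 = 2.92 V.
Since V_DS = 1.59 V < V_ov = 2.92 V, the device is in the triode region.
I_D = k_n [V_ov · V_DS − ½ V_DS²] = 6.675 × [2.92 × 1.59 − 0.5 × 1.59²] = 22.6 mA.

Triode; I_D = 22.6 mA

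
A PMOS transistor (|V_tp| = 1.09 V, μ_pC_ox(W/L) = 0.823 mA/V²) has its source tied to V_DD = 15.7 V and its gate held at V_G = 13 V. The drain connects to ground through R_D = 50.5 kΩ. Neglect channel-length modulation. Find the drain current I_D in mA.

I_D = 0.306 mA

V_SG = V_DD − V_G = 15.7 − 13 = 2.7 V, so V_ov = 2.7 − 1.09 = 1.61 V.
Assume saturation: I_D = ½ k_p V_ov² = 0.5 × 0.823 × 1.61² = 1.07 mA, giving V_SD = V_DD − I_D R_D = 15.7 − 1.07 × 50.5 = -38.2 V.
But -38.2 V < V_ov = 1.61 V, so the device is actually in triode.
In triode I_D = k_p[V_ov V_SD − ½ V_SD²] and I_D = (V_DD − V_SD)/R_D. Equating: 20.8 V_SD² − 67.91 V_SD + 15.7 = 0, giving V_SD = 0.25 V (the root below V_ov).
I_D = (15.7 − 0.25) / 50.5 = 0.306 mA.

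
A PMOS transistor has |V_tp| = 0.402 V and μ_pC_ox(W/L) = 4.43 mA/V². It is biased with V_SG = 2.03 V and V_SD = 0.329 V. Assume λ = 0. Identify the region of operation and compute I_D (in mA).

V_ov = V_SG − |V_tp| = 2.03 − 0.402 = 1.63 V.
Since V_SD = 0.329 V < V_ov = 1.63 V, the device is in the triode region.
I_D = k_p [V_ov · V_SD − ½ V_SD²] = 4.43 × [1.63 × 0.329 − 0.5 × 0.329²] = 2.13 mA.

Triode; I_D = 2.13 mA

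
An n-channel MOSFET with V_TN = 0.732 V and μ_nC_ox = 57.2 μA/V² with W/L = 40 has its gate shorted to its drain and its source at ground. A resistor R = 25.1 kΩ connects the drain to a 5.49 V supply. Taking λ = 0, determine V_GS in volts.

With gate tied to drain, V_GS = V_DS ≥ V_GS − V_TN, so the device is in saturation.
k_n = μ_nC_ox · (W/L) = 2.288 mA/V².
KCL at the drain: ½ k_n (V_GS − V_TN)² = (V_DD − V_GS)/R.
Let x = V_GS − 0.732. Then 28.7 x² + x − 4.758 = 0, giving x = 0.39 V (positive root), so V_GS = 1.12 V.
I_D = (V_DD − V_GS)/R = (5.49 − 1.12) / 25.1 = 0.174 mA.

V_GS = 1.12 V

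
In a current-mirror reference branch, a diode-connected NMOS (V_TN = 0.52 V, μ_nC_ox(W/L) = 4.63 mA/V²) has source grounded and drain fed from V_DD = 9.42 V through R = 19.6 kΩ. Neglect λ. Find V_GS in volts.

With gate tied to drain, V_GS = V_DS ≥ V_GS − V_TN, so the device is in saturation.
KCL at the drain: ½ k_n (V_GS − V_TN)² = (V_DD − V_GS)/R.
Let x = V_GS − 0.52. Then 45.4 x² + x − 8.9 = 0, giving x = 0.432 V (positive root), so V_GS = 0.952 V.
I_D = (V_DD − V_GS)/R = (9.42 − 0.952) / 19.6 = 0.432 mA.

V_GS = 0.952 V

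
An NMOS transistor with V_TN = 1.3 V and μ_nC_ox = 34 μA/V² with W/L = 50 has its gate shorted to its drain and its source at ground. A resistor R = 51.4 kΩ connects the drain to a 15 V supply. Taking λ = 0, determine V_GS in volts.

V_GS = 1.85 V

With gate tied to drain, V_GS = V_DS ≥ V_GS − V_TN, so the device is in saturation.
k_n = μ_nC_ox · (W/L) = 1.7 mA/V².
KCL at the drain: ½ k_n (V_GS − V_TN)² = (V_DD − V_GS)/R.
Let x = V_GS − 1.3. Then 43.7 x² + x − 13.7 = 0, giving x = 0.549 V (positive root), so V_GS = 1.85 V.
I_D = (V_DD − V_GS)/R = (15 − 1.85) / 51.4 = 0.256 mA.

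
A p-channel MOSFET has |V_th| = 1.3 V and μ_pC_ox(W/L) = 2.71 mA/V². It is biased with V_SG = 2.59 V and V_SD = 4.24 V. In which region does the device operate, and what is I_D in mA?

Saturation; I_D = 2.25 mA

V_ov = V_SG − |V_th| = 2.59 − 1.3 = 1.29 V.
Since V_SD = 4.24 V ≥ V_ov = 1.29 V, the device is in saturation.
I_D = ½ k_p V_ov² = 0.5 × 2.71 × 1.29² = 2.25 mA.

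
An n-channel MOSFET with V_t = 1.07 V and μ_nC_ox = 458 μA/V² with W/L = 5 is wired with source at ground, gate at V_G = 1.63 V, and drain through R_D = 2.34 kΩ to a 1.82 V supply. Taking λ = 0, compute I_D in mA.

V_GS = V_G = 1.63 V, so V_ov = 1.63 − 1.07 = 0.56 V.
k_n = μ_nC_ox · (W/L) = 2.29 mA/V².
Assume saturation: I_D = ½ k_n V_ov² = 0.5 × 2.29 × 0.56² = 0.359 mA, giving V_DS = V_DD − I_D R_D = 1.82 − 0.359 × 2.34 = 0.98 V.
V_DS = 0.98 V ≥ V_ov = 0.56 V, confirming saturation.

I_D = 0.359 mA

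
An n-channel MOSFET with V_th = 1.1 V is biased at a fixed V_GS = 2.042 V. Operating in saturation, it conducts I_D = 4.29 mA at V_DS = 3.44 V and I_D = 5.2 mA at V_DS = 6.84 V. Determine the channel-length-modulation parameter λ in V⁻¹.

With V_GS fixed, I_D ∝ (1 + λ V_DS) in saturation, so I_D2/I_D1 = (1 + λ V_DS2)/(1 + λ V_DS1).
5.2/4.29 = 1.212 = (1 + 6.84 λ)/(1 + 3.44 λ).
Solving: λ (I_D1 V_DS2 − I_D2 V_DS1) = I_D2 − I_D1, so λ = (5.2 − 4.29) / (4.29 × 6.84 − 5.2 × 3.44) = 0.91 / 11.5 = 0.0794 V⁻¹.

λ = 0.0794 V⁻¹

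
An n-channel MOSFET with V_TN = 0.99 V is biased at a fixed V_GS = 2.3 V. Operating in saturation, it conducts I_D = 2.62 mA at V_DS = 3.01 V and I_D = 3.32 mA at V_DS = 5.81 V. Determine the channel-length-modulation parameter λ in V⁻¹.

With V_GS fixed, I_D ∝ (1 + λ V_DS) in saturation, so I_D2/I_D1 = (1 + λ V_DS2)/(1 + λ V_DS1).
3.32/2.62 = 1.267 = (1 + 5.81 λ)/(1 + 3.01 λ).
Solving: λ (I_D1 V_DS2 − I_D2 V_DS1) = I_D2 − I_D1, so λ = (3.32 − 2.62) / (2.62 × 5.81 − 3.32 × 3.01) = 0.7 / 5.23 = 0.134 V⁻¹.

λ = 0.134 V⁻¹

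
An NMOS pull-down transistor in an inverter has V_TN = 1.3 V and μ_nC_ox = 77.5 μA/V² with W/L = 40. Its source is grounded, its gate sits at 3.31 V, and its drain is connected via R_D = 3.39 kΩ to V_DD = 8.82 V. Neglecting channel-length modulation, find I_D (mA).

I_D = 2.47 mA

V_GS = V_G = 3.31 V, so V_ov = 3.31 − 1.3 = 2.01 V.
k_n = μ_nC_ox · (W/L) = 3.1 mA/V².
Assume saturation: I_D = ½ k_n V_ov² = 0.5 × 3.1 × 2.01² = 6.26 mA, giving V_DS = V_DD − I_D R_D = 8.82 − 6.26 × 3.39 = -12.4 V.
But -12.4 V < V_ov = 2.01 V, so the device is actually in triode.
In triode I_D = k_n[V_ov V_DS − ½ V_DS²] and I_D = (V_DD − V_DS)/R_D. Equating: 5.25 V_DS² − 22.12 V_DS + 8.82 = 0, giving V_DS = 0.446 V (the root below V_ov).
I_D = (8.82 − 0.446) / 3.39 = 2.47 mA.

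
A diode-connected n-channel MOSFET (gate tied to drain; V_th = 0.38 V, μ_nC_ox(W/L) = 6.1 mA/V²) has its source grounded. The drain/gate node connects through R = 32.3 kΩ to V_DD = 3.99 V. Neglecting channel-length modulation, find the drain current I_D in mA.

With gate tied to drain, V_GS = V_DS ≥ V_GS − V_th, so the device is in saturation.
KCL at the drain: ½ k_n (V_GS − V_th)² = (V_DD − V_GS)/R.
Let x = V_GS − 0.38. Then 98.5 x² + x − 3.61 = 0, giving x = 0.186 V (positive root), so V_GS = 0.566 V.
I_D = (V_DD − V_GS)/R = (3.99 − 0.566) / 32.3 = 0.106 mA.

I_D = 0.106 mA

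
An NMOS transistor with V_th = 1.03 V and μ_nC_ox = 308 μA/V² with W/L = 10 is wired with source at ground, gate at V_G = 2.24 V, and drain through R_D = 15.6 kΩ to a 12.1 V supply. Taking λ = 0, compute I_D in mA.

V_GS = V_G = 2.24 V, so V_ov = 2.24 − 1.03 = 1.21 V.
k_n = μ_nC_ox · (W/L) = 3.08 mA/V².
Assume saturation: I_D = ½ k_n V_ov² = 0.5 × 3.08 × 1.21² = 2.25 mA, giving V_DS = V_DD − I_D R_D = 12.1 − 2.25 × 15.6 = -23.1 V.
But -23.1 V < V_ov = 1.21 V, so the device is actually in triode.
In triode I_D = k_n[V_ov V_DS − ½ V_DS²] and I_D = (V_DD − V_DS)/R_D. Equating: 24 V_DS² − 59.14 V_DS + 12.1 = 0, giving V_DS = 0.225 V (the root below V_ov).
I_D = (12.1 − 0.225) / 15.6 = 0.761 mA.

I_D = 0.761 mA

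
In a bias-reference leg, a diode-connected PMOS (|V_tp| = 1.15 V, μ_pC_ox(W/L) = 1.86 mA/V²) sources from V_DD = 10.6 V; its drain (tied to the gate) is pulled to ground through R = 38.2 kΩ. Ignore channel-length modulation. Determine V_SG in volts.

V_SG = 1.65 V

With gate tied to drain, V_SG = V_SD ≥ V_SG − |V_tp|, so the device is in saturation.
KCL at the drain: ½ k_p (V_SG − |V_tp|)² = (V_DD − V_SG)/R.
Let x = V_SG − 1.15. Then 35.5 x² + x − 9.45 = 0, giving x = 0.502 V (positive root), so V_SG = 1.65 V.
I_D = (V_DD − V_SG)/R = (10.6 − 1.65) / 38.2 = 0.234 mA.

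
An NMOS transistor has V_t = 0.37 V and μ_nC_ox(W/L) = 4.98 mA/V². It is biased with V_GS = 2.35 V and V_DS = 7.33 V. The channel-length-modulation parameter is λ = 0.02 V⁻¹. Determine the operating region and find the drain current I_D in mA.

V_ov = V_GS − V_t = 2.35 − 0.37 = 1.98 V.
Since V_DS = 7.33 V ≥ V_ov = 1.98 V, the device is in saturation.
I_D = ½ k_n V_ov² (1 + λ V_DS) = 0.5 × 4.98 × 1.98² × (1 + 0.02 × 7.33) = 11.2 mA.

Saturation; I_D = 11.2 mA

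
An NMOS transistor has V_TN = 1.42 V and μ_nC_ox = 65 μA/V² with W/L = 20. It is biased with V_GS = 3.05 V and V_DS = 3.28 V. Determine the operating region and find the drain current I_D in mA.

k_n = μ_nC_ox · (W/L) = 1.3 mA/V².
V_ov = V_GS − V_TN = 3.05 − 1.42 = 1.63 V.
Since V_DS = 3.28 V ≥ V_ov = 1.63 V, the device is in saturation.
I_D = ½ k_n V_ov² = 0.5 × 1.3 × 1.63² = 1.73 mA.

Saturation; I_D = 1.73 mA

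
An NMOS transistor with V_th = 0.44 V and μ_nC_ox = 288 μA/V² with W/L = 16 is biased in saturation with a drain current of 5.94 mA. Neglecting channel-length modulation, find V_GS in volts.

V_GS = 2.05 V

k_n = μ_nC_ox · (W/L) = 4.608 mA/V².
In saturation I_D = ½ k_n (V_GS − V_th)², so V_GS − V_th = √(2 I_D / k_n) = √(2 × 5.94 / 4.608) = 1.61 V.
V_GS = 0.44 + 1.61 = 2.05 V.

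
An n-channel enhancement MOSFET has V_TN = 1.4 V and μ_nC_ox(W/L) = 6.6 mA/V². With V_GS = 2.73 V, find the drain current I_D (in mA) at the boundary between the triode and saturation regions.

I_D = 5.84 mA

At the boundary V_DS = V_ov = V_GS − V_TN = 2.73 − 1.4 = 1.33 V.
I_D = ½ k_n V_ov² = 0.5 × 6.6 × 1.33² = 5.84 mA.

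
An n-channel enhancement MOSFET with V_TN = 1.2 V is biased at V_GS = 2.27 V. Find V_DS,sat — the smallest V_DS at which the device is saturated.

The boundary between triode and saturation is V_DS = V_GS − V_TN = V_ov.
V_ov = 2.27 − 1.2 = 1.07 V.

V_DS,sat = 1.07 V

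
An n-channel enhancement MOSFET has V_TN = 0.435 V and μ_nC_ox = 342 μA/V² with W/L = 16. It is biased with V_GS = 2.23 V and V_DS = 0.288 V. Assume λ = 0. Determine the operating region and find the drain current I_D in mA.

k_n = μ_nC_ox · (W/L) = 5.472 mA/V².
V_ov = V_GS − V_TN = 2.23 − 0.435 = 1.79 V.
Since V_DS = 0.288 V < V_ov = 1.79 V, the device is in the triode region.
I_D = k_n [V_ov · V_DS − ½ V_DS²] = 5.472 × [1.79 × 0.288 − 0.5 × 0.288²] = 2.6 mA.

Triode; I_D = 2.60 mA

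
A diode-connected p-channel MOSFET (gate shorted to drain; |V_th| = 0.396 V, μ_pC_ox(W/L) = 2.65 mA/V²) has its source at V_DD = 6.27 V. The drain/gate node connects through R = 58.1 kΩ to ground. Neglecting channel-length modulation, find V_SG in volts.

V_SG = 0.666 V

With gate tied to drain, V_SG = V_SD ≥ V_SG − |V_th|, so the device is in saturation.
KCL at the drain: ½ k_p (V_SG − |V_th|)² = (V_DD − V_SG)/R.
Let x = V_SG − 0.396. Then 77 x² + x − 5.874 = 0, giving x = 0.27 V (positive root), so V_SG = 0.666 V.
I_D = (V_DD − V_SG)/R = (6.27 − 0.666) / 58.1 = 0.0965 mA.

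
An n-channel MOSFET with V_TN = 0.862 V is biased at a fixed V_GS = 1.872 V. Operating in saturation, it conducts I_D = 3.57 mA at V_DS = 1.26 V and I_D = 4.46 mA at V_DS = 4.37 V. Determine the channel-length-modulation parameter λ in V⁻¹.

λ = 0.0892 V⁻¹

With V_GS fixed, I_D ∝ (1 + λ V_DS) in saturation, so I_D2/I_D1 = (1 + λ V_DS2)/(1 + λ V_DS1).
4.46/3.57 = 1.249 = (1 + 4.37 λ)/(1 + 1.26 λ).
Solving: λ (I_D1 V_DS2 − I_D2 V_DS1) = I_D2 − I_D1, so λ = (4.46 − 3.57) / (3.57 × 4.37 − 4.46 × 1.26) = 0.89 / 9.98 = 0.0892 V⁻¹.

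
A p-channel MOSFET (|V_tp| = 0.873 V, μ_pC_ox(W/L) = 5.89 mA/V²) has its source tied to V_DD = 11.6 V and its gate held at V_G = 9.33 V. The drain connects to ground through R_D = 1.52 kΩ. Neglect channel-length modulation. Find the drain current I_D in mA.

V_SG = V_DD − V_G = 11.6 − 9.33 = 2.27 V, so V_ov = 2.27 − 0.873 = 1.4 V.
Assume saturation: I_D = ½ k_p V_ov² = 0.5 × 5.89 × 1.4² = 5.75 mA, giving V_SD = V_DD − I_D R_D = 11.6 − 5.75 × 1.52 = 2.86 V.
V_SD = 2.86 V ≥ V_ov = 1.4 V, confirming saturation.

I_D = 5.75 mA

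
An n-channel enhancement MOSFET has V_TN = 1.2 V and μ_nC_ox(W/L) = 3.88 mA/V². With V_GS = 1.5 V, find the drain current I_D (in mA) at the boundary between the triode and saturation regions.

At the boundary V_DS = V_ov = V_GS − V_TN = 1.5 − 1.2 = 0.3 V.
I_D = ½ k_n V_ov² = 0.5 × 3.88 × 0.3² = 0.175 mA.

I_D = 0.175 mA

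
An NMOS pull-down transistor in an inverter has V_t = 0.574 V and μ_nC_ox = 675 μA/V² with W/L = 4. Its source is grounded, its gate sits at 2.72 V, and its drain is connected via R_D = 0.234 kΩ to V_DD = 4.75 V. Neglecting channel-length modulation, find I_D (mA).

I_D = 6.22 mA

V_GS = V_G = 2.72 V, so V_ov = 2.72 − 0.574 = 2.15 V.
k_n = μ_nC_ox · (W/L) = 2.7 mA/V².
Assume saturation: I_D = ½ k_n V_ov² = 0.5 × 2.7 × 2.15² = 6.22 mA, giving V_DS = V_DD − I_D R_D = 4.75 − 6.22 × 0.234 = 3.3 V.
V_DS = 3.3 V ≥ V_ov = 2.15 V, confirming saturation.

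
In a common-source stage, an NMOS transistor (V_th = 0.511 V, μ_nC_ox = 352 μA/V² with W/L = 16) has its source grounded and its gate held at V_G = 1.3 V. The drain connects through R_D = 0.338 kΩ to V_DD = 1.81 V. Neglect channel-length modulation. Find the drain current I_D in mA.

I_D = 1.75 mA

V_GS = V_G = 1.3 V, so V_ov = 1.3 − 0.511 = 0.789 V.
k_n = μ_nC_ox · (W/L) = 5.632 mA/V².
Assume saturation: I_D = ½ k_n V_ov² = 0.5 × 5.632 × 0.789² = 1.75 mA, giving V_DS = V_DD − I_D R_D = 1.81 − 1.75 × 0.338 = 1.22 V.
V_DS = 1.22 V ≥ V_ov = 0.789 V, confirming saturation.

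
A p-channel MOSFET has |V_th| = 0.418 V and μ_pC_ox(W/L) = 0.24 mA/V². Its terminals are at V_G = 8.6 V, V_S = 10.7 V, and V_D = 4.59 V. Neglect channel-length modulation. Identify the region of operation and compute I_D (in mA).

V_SG = V_S − V_G = 10.7 − 8.6 = 2.1 V; V_SD = V_S − V_D = 10.7 − 4.59 = 6.11 V.
V_ov = V_SG − |V_th| = 2.1 − 0.418 = 1.68 V.
Since V_SD = 6.11 V ≥ V_ov = 1.68 V, the device is in saturation.
I_D = ½ k_p V_ov² = 0.5 × 0.24 × 1.68² = 0.339 mA.

Saturation; I_D = 0.339 mA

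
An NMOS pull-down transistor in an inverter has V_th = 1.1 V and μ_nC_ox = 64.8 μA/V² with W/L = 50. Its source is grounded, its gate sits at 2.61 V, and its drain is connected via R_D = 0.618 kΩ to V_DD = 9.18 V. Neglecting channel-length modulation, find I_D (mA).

I_D = 3.69 mA

V_GS = V_G = 2.61 V, so V_ov = 2.61 − 1.1 = 1.51 V.
k_n = μ_nC_ox · (W/L) = 3.24 mA/V².
Assume saturation: I_D = ½ k_n V_ov² = 0.5 × 3.24 × 1.51² = 3.69 mA, giving V_DS = V_DD − I_D R_D = 9.18 − 3.69 × 0.618 = 6.9 V.
V_DS = 6.9 V ≥ V_ov = 1.51 V, confirming saturation.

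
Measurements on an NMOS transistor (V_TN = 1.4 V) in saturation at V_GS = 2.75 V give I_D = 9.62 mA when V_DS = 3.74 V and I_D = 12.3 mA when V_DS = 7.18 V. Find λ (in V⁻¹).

With V_GS fixed, I_D ∝ (1 + λ V_DS) in saturation, so I_D2/I_D1 = (1 + λ V_DS2)/(1 + λ V_DS1).
12.3/9.62 = 1.279 = (1 + 7.18 λ)/(1 + 3.74 λ).
Solving: λ (I_D1 V_DS2 − I_D2 V_DS1) = I_D2 − I_D1, so λ = (12.3 − 9.62) / (9.62 × 7.18 − 12.3 × 3.74) = 2.68 / 23.1 = 0.116 V⁻¹.

λ = 0.116 V⁻¹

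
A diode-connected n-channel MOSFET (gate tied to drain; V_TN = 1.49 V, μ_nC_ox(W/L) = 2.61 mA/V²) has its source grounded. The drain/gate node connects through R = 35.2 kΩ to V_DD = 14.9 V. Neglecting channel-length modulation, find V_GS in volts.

With gate tied to drain, V_GS = V_DS ≥ V_GS − V_TN, so the device is in saturation.
KCL at the drain: ½ k_n (V_GS − V_TN)² = (V_DD − V_GS)/R.
Let x = V_GS − 1.49. Then 45.9 x² + x − 13.41 = 0, giving x = 0.53 V (positive root), so V_GS = 2.02 V.
I_D = (V_DD − V_GS)/R = (14.9 − 2.02) / 35.2 = 0.366 mA.

V_GS = 2.02 V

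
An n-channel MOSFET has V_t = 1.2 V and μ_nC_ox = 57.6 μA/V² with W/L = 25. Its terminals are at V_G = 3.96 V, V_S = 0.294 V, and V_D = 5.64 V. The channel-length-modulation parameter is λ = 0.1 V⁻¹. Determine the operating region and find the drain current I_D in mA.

V_GS = V_G − V_S = 3.96 − 0.294 = 3.67 V; V_DS = V_D − V_S = 5.64 − 0.294 = 5.35 V.
k_n = μ_nC_ox · (W/L) = 1.44 mA/V².
V_ov = V_GS − V_t = 3.67 − 1.2 = 2.47 V.
Since V_DS = 5.35 V ≥ V_ov = 2.47 V, the device is in saturation.
I_D = ½ k_n V_ov² (1 + λ V_DS) = 0.5 × 1.44 × 2.47² × (1 + 0.1 × 5.35) = 6.72 mA.

Saturation; I_D = 6.72 mA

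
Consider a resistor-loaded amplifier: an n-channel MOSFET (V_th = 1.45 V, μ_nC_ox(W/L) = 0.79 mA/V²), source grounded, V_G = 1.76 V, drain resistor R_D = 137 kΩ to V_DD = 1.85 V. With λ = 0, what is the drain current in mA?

V_GS = V_G = 1.76 V, so V_ov = 1.76 − 1.45 = 0.31 V.
Assume saturation: I_D = ½ k_n V_ov² = 0.5 × 0.79 × 0.31² = 0.038 mA, giving V_DS = V_DD − I_D R_D = 1.85 − 0.038 × 137 = -3.35 V.
But -3.35 V < V_ov = 0.31 V, so the device is actually in triode.
In triode I_D = k_n[V_ov V_DS − ½ V_DS²] and I_D = (V_DD − V_DS)/R_D. Equating: 54.1 V_DS² − 34.55 V_DS + 1.85 = 0, giving V_DS = 0.059 V (the root below V_ov).
I_D = (1.85 − 0.059) / 137 = 0.0131 mA.

I_D = 0.0131 mA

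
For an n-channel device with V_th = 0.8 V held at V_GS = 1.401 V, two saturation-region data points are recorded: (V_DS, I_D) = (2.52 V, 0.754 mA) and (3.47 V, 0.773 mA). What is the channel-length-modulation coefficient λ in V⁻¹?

λ = 0.0284 V⁻¹

With V_GS fixed, I_D ∝ (1 + λ V_DS) in saturation, so I_D2/I_D1 = (1 + λ V_DS2)/(1 + λ V_DS1).
0.773/0.754 = 1.025 = (1 + 3.47 λ)/(1 + 2.52 λ).
Solving: λ (I_D1 V_DS2 − I_D2 V_DS1) = I_D2 − I_D1, so λ = (0.773 − 0.754) / (0.754 × 3.47 − 0.773 × 2.52) = 0.019 / 0.668 = 0.0284 V⁻¹.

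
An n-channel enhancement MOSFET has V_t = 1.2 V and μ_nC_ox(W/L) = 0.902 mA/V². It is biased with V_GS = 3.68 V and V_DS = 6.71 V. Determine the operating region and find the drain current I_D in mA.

Saturation; I_D = 2.77 mA

V_ov = V_GS − V_t = 3.68 − 1.2 = 2.48 V.
Since V_DS = 6.71 V ≥ V_ov = 2.48 V, the device is in saturation.
I_D = ½ k_n V_ov² = 0.5 × 0.902 × 2.48² = 2.77 mA.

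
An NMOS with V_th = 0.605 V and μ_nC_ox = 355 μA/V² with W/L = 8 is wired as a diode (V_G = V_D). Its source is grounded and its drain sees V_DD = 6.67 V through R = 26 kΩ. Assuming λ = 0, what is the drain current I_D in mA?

I_D = 0.218 mA

With gate tied to drain, V_GS = V_DS ≥ V_GS − V_th, so the device is in saturation.
k_n = μ_nC_ox · (W/L) = 2.84 mA/V².
KCL at the drain: ½ k_n (V_GS − V_th)² = (V_DD − V_GS)/R.
Let x = V_GS − 0.605. Then 36.9 x² + x − 6.065 = 0, giving x = 0.392 V (positive root), so V_GS = 0.997 V.
I_D = (V_DD − V_GS)/R = (6.67 − 0.997) / 26 = 0.218 mA.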